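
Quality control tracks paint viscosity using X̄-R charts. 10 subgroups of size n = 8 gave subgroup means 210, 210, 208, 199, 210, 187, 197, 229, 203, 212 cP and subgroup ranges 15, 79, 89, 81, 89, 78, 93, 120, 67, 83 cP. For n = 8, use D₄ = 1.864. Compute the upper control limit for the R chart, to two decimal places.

R̄ = (15 + 79 + 89 + 81 + 89 + 78 + 93 + 120 + 67 + 83) / 10 = 794.0000 / 10 = 79.4000
UCL_R = D₄·R̄ = 1.864 × 79.4000 = 148.0016

148.00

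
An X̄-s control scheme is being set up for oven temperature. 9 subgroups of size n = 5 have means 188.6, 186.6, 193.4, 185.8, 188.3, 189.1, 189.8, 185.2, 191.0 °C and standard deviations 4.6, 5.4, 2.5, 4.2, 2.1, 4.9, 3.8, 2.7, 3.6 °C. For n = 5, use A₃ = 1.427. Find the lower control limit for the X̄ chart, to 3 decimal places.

X̄̄ = (188.6 + 186.6 + 193.4 + 185.8 + 188.3 + 189.1 + 189.8 + 185.2 + 191.0) / 9 = 188.6444
s̄ = (4.6 + 5.4 + 2.5 + 4.2 + 2.1 + 4.9 + 3.8 + 2.7 + 3.6) / 9 = 3.7556
LCL = X̄̄ − A₃·s̄ = 188.6444 − 1.427 × 3.7556 = 183.2853

183.285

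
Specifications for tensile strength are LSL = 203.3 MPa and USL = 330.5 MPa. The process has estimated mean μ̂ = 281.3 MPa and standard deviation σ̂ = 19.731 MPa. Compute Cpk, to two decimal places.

Cpu = (USL − μ̂) / (3σ̂) = (330.5 − 281.3) / (3 × 19.731) = 0.8312; Cpl = (μ̂ − LSL) / (3σ̂) = (281.3 − 203.3) / (3 × 19.731) = 1.3177; Cpk = min(Cpu, Cpl) = 0.8312

0.83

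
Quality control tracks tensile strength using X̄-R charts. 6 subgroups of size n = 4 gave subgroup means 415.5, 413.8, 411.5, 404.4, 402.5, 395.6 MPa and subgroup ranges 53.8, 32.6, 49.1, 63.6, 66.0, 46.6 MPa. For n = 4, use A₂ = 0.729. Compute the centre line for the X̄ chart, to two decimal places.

X̄̄ = (415.5 + 413.8 + 411.5 + 404.4 + 402.5 + 395.6) / 6 = 2443.3000 / 6 = 407.2167
CL = X̄̄ = 407.2167

407.22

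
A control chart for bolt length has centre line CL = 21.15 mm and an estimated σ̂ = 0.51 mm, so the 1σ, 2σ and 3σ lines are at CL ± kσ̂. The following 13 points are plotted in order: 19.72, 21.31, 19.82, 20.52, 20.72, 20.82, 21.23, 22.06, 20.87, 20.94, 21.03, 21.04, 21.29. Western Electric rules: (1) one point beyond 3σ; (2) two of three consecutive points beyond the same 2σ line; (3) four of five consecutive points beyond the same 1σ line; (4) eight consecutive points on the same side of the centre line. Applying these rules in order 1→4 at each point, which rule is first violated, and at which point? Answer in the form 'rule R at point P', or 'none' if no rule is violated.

Zone of each point (C = within 1σ̂, B = 1σ̂–2σ̂, A = 2σ̂–3σ̂, * = beyond 3σ̂; sign = side of CL): 1:-A, 2:+C, 3:-A, 4:-B, 5:-C, 6:-C, 7:+C, 8:+B, 9:-C, 10:-C, 11:-C, 12:-C, 13:+C
Rule 2 (two of three consecutive points beyond the same 2σ limit) is satisfied at point 3.

rule 2 at point 3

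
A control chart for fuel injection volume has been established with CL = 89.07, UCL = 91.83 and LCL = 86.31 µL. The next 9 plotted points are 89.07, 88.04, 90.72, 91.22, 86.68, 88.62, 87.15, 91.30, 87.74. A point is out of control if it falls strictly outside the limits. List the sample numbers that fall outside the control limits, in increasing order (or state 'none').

none

All 9 points lie within [86.31, 91.83].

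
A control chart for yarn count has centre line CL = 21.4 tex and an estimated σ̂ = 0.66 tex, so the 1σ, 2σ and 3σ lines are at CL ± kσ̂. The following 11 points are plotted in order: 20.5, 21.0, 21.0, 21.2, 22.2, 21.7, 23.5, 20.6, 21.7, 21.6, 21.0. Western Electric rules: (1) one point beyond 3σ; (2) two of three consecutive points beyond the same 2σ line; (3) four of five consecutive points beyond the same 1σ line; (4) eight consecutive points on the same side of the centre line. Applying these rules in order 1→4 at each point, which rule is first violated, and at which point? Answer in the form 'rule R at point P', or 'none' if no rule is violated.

rule 1 at point 7

Zone of each point (C = within 1σ̂, B = 1σ̂–2σ̂, A = 2σ̂–3σ̂, * = beyond 3σ̂; sign = side of CL): 1:-B, 2:-C, 3:-C, 4:-C, 5:+B, 6:+C, 7:+*, 8:-B, 9:+C, 10:+C, 11:-C
Rule 1 (one point beyond the 3σ limits) is satisfied at point 7.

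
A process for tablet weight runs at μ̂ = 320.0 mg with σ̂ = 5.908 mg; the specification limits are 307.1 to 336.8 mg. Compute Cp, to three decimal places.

0.838

Cp = (USL − LSL) / (6σ̂) = (336.8 − 307.1) / (6 × 5.908) = 29.7000 / 35.4480 = 0.8378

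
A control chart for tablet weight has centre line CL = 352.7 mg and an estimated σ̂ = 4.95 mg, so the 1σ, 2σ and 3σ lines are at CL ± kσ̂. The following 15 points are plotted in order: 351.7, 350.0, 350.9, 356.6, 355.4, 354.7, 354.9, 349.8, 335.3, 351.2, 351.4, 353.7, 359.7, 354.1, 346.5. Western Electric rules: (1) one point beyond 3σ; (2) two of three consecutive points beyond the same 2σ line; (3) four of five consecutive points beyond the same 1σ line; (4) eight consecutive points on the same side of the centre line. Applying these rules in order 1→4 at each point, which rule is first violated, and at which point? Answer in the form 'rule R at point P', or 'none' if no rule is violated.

Zone of each point (C = within 1σ̂, B = 1σ̂–2σ̂, A = 2σ̂–3σ̂, * = beyond 3σ̂; sign = side of CL): 1:-C, 2:-C, 3:-C, 4:+C, 5:+C, 6:+C, 7:+C, 8:-C, 9:-*, 10:-C, 11:-C, 12:+C, 13:+B, 14:+C, 15:-B
Rule 1 (one point beyond the 3σ limits) is satisfied at point 9.

rule 1 at point 9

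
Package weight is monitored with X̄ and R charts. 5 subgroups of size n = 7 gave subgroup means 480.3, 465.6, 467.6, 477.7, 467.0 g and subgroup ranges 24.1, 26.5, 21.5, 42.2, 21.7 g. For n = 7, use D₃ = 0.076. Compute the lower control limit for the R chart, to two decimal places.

R̄ = (24.1 + 26.5 + 21.5 + 42.2 + 21.7) / 5 = 136.0000 / 5 = 27.2000
LCL_R = D₃·R̄ = 0.076 × 27.2000 = 2.0672

2.07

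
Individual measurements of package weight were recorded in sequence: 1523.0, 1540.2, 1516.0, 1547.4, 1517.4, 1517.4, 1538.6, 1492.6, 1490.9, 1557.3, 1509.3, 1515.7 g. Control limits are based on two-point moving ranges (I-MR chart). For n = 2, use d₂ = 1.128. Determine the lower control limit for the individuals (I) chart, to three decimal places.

1451.429

X̄ = (1523.0 + 1540.2 + 1516.0 + 1547.4 + 1517.4 + 1517.4 + 1538.6 + 1492.6 + 1490.9 + 1557.3 + 1509.3 + 1515.7) / 12 = 1522.1500
Moving ranges: 17.2, 24.2, 31.4, 30.0, 0.0, 21.2, 46.0, 1.7, 66.4, 48.0, 6.4; M̄R̄ = 292.5000 / 11 = 26.5909
LCL = X̄ − 3·M̄R̄/d₂ = 1522.1500 − 3 × 26.5909 / 1.128 = 1451.4295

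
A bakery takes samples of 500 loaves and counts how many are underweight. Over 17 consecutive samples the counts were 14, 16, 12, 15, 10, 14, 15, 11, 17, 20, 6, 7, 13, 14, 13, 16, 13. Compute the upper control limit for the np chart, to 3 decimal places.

24.086

p̄ = Σdᵢ / (k·n) = 226 / (17 × 500) = 0.02659
UCL = np̄ + 3·√(np̄(1−p̄)) = 13.2941 + 3 × √(13.2941×0.97341) = 13.2941 + 3 × 3.5973 = 24.0861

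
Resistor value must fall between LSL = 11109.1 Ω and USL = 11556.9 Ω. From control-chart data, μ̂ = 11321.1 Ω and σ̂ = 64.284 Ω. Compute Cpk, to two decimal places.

1.10

Cpu = (USL − μ̂) / (3σ̂) = (11556.9 − 11321.1) / (3 × 64.284) = 1.2227; Cpl = (μ̂ − LSL) / (3σ̂) = (11321.1 − 11109.1) / (3 × 64.284) = 1.0993; Cpk = min(Cpu, Cpl) = 1.0993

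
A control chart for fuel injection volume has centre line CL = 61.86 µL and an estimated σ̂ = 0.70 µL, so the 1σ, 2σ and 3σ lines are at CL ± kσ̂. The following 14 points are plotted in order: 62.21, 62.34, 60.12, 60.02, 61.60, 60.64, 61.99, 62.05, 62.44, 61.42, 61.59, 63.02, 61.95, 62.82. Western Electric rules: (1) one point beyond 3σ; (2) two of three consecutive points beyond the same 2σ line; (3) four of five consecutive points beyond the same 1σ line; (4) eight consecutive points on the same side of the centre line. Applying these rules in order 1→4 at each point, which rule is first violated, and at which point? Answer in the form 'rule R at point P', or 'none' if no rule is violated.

rule 2 at point 4

Zone of each point (C = within 1σ̂, B = 1σ̂–2σ̂, A = 2σ̂–3σ̂, * = beyond 3σ̂; sign = side of CL): 1:+C, 2:+C, 3:-A, 4:-A, 5:-C, 6:-B, 7:+C, 8:+C, 9:+C, 10:-C, 11:-C, 12:+B, 13:+C, 14:+B
Rule 2 (two of three consecutive points beyond the same 2σ limit) is satisfied at point 4.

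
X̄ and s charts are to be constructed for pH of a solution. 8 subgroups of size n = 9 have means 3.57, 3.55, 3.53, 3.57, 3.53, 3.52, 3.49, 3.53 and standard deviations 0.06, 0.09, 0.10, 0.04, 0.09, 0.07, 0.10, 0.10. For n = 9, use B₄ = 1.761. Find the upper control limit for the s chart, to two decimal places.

s̄ = (0.06 + 0.09 + 0.10 + 0.04 + 0.09 + 0.07 + 0.10 + 0.10) / 8 = 0.0813
UCL_s = B₄·s̄ = 1.761 × 0.0813 = 0.1431

0.14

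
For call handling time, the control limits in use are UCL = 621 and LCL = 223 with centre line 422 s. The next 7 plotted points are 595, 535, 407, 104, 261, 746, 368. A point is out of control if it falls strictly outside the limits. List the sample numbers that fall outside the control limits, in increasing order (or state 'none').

Compare each point to [223, 621]: sample 4 = 104 < LCL; sample 6 = 746 > UCL.

4, 6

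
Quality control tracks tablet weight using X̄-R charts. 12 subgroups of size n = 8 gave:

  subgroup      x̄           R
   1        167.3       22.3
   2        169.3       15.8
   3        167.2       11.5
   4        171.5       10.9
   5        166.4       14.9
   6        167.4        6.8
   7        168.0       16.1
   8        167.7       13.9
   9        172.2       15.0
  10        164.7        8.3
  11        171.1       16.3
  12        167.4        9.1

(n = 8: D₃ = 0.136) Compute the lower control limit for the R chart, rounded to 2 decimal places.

R̄ = (22.3 + 15.8 + 11.5 + 10.9 + 14.9 + 6.8 + 16.1 + 13.9 + 15.0 + 8.3 + 16.3 + 9.1) / 12 = 160.9000 / 12 = 13.4083
LCL_R = D₃·R̄ = 0.136 × 13.4083 = 1.8235

1.82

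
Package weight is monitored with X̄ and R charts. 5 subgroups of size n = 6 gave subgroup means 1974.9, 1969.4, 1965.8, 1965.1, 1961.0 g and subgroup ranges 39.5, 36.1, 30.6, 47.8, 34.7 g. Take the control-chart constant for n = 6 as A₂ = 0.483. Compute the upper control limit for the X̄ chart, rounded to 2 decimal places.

X̄̄ = (1974.9 + 1969.4 + 1965.8 + 1965.1 + 1961.0) / 5 = 9836.2000 / 5 = 1967.2400
R̄ = (39.5 + 36.1 + 30.6 + 47.8 + 34.7) / 5 = 188.7000 / 5 = 37.7400
UCL = X̄̄ + A₂·R̄ = 1967.2400 + 0.483 × 37.7400 = 1985.4684

1985.47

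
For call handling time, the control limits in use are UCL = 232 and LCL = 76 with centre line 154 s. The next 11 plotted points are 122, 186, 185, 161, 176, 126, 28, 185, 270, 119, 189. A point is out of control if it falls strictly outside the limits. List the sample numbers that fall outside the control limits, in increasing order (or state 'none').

7, 9

Compare each point to [76, 232]: sample 7 = 28 < LCL; sample 9 = 270 > UCL.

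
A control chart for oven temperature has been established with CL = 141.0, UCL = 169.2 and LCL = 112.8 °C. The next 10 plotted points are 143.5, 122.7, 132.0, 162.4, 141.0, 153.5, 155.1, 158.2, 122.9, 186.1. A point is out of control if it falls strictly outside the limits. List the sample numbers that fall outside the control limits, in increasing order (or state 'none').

10

Compare each point to [112.8, 169.2]: sample 10 = 186.1 > UCL.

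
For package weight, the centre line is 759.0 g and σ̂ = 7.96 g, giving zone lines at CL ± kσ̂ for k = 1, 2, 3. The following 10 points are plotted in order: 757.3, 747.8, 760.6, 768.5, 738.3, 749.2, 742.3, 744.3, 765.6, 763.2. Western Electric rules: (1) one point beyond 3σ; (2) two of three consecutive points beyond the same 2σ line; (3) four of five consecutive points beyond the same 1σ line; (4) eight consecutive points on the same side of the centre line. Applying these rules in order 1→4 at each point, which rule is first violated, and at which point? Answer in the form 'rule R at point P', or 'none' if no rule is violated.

Zone of each point (C = within 1σ̂, B = 1σ̂–2σ̂, A = 2σ̂–3σ̂, * = beyond 3σ̂; sign = side of CL): 1:-C, 2:-B, 3:+C, 4:+B, 5:-A, 6:-B, 7:-A, 8:-B, 9:+C, 10:+C
Rule 2 (two of three consecutive points beyond the same 2σ limit) is satisfied at point 7.

rule 2 at point 7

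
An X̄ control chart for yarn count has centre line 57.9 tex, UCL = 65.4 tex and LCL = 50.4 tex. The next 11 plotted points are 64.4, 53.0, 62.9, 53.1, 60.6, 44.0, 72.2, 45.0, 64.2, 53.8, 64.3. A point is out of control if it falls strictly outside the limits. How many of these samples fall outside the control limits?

3

Compare each point to [50.4, 65.4]: sample 6 = 44.0 < LCL; sample 7 = 72.2 > UCL; sample 8 = 45.0 < LCL.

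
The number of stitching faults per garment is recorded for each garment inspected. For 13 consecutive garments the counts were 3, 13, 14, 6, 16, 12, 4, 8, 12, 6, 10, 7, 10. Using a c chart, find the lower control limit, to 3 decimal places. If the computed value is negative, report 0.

0.155

c̄ = (3 + 13 + 14 + 6 + 16 + 12 + 4 + 8 + 12 + 6 + 10 + 7 + 10) / 13 = 121 / 13 = 9.3077
LCL = c̄ − 3√c̄ = 9.3077 − 3 × 3.0509 = 0.1551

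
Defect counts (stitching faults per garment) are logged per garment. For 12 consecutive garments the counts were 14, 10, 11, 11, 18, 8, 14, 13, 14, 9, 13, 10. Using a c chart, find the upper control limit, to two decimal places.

22.51

c̄ = (14 + 10 + 11 + 11 + 18 + 8 + 14 + 13 + 14 + 9 + 13 + 10) / 12 = 145 / 12 = 12.0833
UCL = c̄ + 3√c̄ = 12.0833 + 3 × √12.0833 = 12.0833 + 3 × 3.4761 = 22.5117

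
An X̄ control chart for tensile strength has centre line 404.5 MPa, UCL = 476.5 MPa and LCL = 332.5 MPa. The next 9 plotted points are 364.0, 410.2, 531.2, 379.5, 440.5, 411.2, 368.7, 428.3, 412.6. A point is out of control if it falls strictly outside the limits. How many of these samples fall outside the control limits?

1

Compare each point to [332.5, 476.5]: sample 3 = 531.2 > UCL.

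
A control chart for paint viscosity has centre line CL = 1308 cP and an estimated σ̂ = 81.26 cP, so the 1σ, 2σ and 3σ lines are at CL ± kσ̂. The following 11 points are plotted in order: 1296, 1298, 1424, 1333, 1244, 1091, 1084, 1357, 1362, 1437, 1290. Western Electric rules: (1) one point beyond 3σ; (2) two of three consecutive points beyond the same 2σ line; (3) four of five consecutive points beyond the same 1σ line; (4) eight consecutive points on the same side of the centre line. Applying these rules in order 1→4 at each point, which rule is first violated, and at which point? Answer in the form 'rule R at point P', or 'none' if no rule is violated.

Zone of each point (C = within 1σ̂, B = 1σ̂–2σ̂, A = 2σ̂–3σ̂, * = beyond 3σ̂; sign = side of CL): 1:-C, 2:-C, 3:+B, 4:+C, 5:-C, 6:-A, 7:-A, 8:+C, 9:+C, 10:+B, 11:-C
Rule 2 (two of three consecutive points beyond the same 2σ limit) is satisfied at point 7.

rule 2 at point 7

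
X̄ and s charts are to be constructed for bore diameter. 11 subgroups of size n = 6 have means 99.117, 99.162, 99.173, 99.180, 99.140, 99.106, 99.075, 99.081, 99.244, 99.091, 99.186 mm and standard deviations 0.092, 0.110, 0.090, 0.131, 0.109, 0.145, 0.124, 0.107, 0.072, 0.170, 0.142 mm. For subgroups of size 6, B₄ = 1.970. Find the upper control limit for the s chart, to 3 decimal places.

s̄ = (0.092 + 0.110 + 0.090 + 0.131 + 0.109 + 0.145 + 0.124 + 0.107 + 0.072 + 0.170 + 0.142) / 11 = 0.1175
UCL_s = B₄·s̄ = 1.970 × 0.1175 = 0.2314

0.231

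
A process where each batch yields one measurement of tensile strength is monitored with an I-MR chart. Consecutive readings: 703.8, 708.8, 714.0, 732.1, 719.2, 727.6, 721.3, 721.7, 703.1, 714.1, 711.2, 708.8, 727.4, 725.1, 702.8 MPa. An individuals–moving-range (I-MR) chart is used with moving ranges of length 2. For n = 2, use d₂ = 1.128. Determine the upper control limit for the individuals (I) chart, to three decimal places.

X̄ = (703.8 + 708.8 + 714.0 + 732.1 + 719.2 + 727.6 + 721.3 + 721.7 + 703.1 + 714.1 + 711.2 + 708.8 + 727.4 + 725.1 + 702.8) / 15 = 716.0667
Moving ranges: 5.0, 5.2, 18.1, 12.9, 8.4, 6.3, 0.4, 18.6, 11.0, 2.9, 2.4, 18.6, 2.3, 22.3; M̄R̄ = 134.4000 / 14 = 9.6000
UCL = X̄ + 3·M̄R̄/d₂ = 716.0667 + 3 × 9.6000 / 1.128 = 741.5986

741.599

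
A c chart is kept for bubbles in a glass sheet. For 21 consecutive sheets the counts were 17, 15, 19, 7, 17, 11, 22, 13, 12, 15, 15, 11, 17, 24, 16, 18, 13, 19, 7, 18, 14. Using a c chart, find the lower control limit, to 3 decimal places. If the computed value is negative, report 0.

c̄ = (17 + 15 + 19 + 7 + 17 + 11 + 22 + 13 + 12 + 15 + 15 + 11 + 17 + 24 + 16 + 18 + 13 + 19 + 7 + 18 + 14) / 21 = 320 / 21 = 15.2381
LCL = c̄ − 3√c̄ = 15.2381 − 3 × 3.9036 = 3.5273

3.527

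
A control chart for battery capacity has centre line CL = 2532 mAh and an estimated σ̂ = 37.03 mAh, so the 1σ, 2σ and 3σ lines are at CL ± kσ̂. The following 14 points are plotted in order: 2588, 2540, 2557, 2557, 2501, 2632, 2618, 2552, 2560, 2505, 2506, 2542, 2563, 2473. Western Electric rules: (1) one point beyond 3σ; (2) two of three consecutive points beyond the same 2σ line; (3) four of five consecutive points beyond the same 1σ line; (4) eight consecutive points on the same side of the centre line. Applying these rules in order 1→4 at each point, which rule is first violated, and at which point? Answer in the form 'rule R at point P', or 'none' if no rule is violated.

rule 2 at point 7

Zone of each point (C = within 1σ̂, B = 1σ̂–2σ̂, A = 2σ̂–3σ̂, * = beyond 3σ̂; sign = side of CL): 1:+B, 2:+C, 3:+C, 4:+C, 5:-C, 6:+A, 7:+A, 8:+C, 9:+C, 10:-C, 11:-C, 12:+C, 13:+C, 14:-B
Rule 2 (two of three consecutive points beyond the same 2σ limit) is satisfied at point 7.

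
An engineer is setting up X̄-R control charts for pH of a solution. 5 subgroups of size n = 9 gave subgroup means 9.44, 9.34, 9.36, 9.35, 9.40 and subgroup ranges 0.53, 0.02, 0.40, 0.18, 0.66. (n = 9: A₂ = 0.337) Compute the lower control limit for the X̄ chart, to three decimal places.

9.257

X̄̄ = (9.44 + 9.34 + 9.36 + 9.35 + 9.40) / 5 = 46.8900 / 5 = 9.3780
R̄ = (0.53 + 0.02 + 0.40 + 0.18 + 0.66) / 5 = 1.7900 / 5 = 0.3580
LCL = X̄̄ − A₂·R̄ = 9.3780 − 0.337 × 0.3580 = 9.2574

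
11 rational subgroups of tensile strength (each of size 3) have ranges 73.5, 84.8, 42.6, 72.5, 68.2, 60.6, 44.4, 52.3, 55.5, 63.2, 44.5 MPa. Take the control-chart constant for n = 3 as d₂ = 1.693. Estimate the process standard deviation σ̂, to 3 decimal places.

R̄ = (73.5 + 84.8 + 42.6 + 72.5 + 68.2 + 60.6 + 44.4 + 52.3 + 55.5 + 63.2 + 44.5) / 11 = 60.1909
σ̂ = R̄ / d₂ = 60.1909 / 1.693 = 35.5528

35.553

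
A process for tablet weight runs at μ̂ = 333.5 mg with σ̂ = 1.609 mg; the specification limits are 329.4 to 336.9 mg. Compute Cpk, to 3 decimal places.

0.704

Cpu = (USL − μ̂) / (3σ̂) = (336.9 − 333.5) / (3 × 1.609) = 0.7044; Cpl = (μ̂ − LSL) / (3σ̂) = (333.5 − 329.4) / (3 × 1.609) = 0.8494; Cpk = min(Cpu, Cpl) = 0.7044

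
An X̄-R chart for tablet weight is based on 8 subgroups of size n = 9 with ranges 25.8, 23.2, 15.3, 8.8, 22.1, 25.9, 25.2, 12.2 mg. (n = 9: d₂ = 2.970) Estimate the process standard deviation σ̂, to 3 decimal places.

6.671

R̄ = (25.8 + 23.2 + 15.3 + 8.8 + 22.1 + 25.9 + 25.2 + 12.2) / 8 = 19.8125
σ̂ = R̄ / d₂ = 19.8125 / 2.970 = 6.6709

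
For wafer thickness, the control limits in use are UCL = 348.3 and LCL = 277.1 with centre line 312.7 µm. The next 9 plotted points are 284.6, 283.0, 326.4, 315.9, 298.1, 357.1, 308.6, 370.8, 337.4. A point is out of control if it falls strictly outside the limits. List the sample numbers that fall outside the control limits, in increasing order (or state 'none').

Compare each point to [277.1, 348.3]: sample 6 = 357.1 > UCL; sample 8 = 370.8 > UCL.

6, 8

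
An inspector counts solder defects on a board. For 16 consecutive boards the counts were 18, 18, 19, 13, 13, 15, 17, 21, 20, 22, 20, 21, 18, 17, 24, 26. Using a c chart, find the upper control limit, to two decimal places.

31.91

c̄ = (18 + 18 + 19 + 13 + 13 + 15 + 17 + 21 + 20 + 22 + 20 + 21 + 18 + 17 + 24 + 26) / 16 = 302 / 16 = 18.8750
UCL = c̄ + 3√c̄ = 18.8750 + 3 × √18.8750 = 18.8750 + 3 × 4.3445 = 31.9086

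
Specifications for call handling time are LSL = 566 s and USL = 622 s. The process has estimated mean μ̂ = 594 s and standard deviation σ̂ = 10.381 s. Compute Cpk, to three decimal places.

0.899

Cpu = (USL − μ̂) / (3σ̂) = (622 − 594) / (3 × 10.381) = 0.8991; Cpl = (μ̂ − LSL) / (3σ̂) = (594 − 566) / (3 × 10.381) = 0.8991; Cpk = min(Cpu, Cpl) = 0.8991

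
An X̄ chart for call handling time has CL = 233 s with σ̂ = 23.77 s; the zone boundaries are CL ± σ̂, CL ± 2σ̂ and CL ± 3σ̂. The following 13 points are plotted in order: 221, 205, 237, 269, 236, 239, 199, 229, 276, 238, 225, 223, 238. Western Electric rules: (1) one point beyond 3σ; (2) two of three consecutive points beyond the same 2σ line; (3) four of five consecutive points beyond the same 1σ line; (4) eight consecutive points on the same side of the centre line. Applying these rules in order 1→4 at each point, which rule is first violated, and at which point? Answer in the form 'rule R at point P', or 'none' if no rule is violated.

Zone of each point (C = within 1σ̂, B = 1σ̂–2σ̂, A = 2σ̂–3σ̂, * = beyond 3σ̂; sign = side of CL): 1:-C, 2:-B, 3:+C, 4:+B, 5:+C, 6:+C, 7:-B, 8:-C, 9:+B, 10:+C, 11:-C, 12:-C, 13:+C
No rule fires across all 13 points.

none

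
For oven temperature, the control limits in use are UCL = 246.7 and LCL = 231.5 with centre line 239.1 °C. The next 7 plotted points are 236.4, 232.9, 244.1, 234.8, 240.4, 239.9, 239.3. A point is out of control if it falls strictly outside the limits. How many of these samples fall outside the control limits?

0

All 7 points lie within [231.5, 246.7].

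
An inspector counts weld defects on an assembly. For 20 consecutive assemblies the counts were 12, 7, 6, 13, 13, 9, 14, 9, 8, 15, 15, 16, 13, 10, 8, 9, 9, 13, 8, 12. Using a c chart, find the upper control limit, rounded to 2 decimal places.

c̄ = (12 + 7 + 6 + 13 + 13 + 9 + 14 + 9 + 8 + 15 + 15 + 16 + 13 + 10 + 8 + 9 + 9 + 13 + 8 + 12) / 20 = 219 / 20 = 10.9500
UCL = c̄ + 3√c̄ = 10.9500 + 3 × √10.9500 = 10.9500 + 3 × 3.3091 = 20.8772

20.88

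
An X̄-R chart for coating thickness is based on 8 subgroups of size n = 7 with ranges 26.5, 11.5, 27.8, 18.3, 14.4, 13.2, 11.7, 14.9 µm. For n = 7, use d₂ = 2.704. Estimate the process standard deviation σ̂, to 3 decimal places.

6.393

R̄ = (26.5 + 11.5 + 27.8 + 18.3 + 14.4 + 13.2 + 11.7 + 14.9) / 8 = 17.2875
σ̂ = R̄ / d₂ = 17.2875 / 2.704 = 6.3933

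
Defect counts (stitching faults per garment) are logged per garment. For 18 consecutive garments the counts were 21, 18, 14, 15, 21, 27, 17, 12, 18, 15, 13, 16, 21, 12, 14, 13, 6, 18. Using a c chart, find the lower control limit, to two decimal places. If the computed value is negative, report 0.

c̄ = (21 + 18 + 14 + 15 + 21 + 27 + 17 + 12 + 18 + 15 + 13 + 16 + 21 + 12 + 14 + 13 + 6 + 18) / 18 = 291 / 18 = 16.1667
LCL = c̄ − 3√c̄ = 16.1667 − 3 × 4.0208 = 4.1043

4.10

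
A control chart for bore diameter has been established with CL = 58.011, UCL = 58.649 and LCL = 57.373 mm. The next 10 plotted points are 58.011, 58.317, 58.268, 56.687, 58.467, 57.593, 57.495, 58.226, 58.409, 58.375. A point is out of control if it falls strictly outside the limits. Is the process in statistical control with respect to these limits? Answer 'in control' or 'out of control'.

out of control

Compare each point to [57.373, 58.649]: sample 4 = 56.687 < LCL.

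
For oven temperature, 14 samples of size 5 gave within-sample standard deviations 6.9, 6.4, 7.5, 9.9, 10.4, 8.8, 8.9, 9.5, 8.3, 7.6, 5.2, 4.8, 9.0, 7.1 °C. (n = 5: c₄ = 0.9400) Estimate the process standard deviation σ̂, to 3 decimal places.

s̄ = (6.9 + 6.4 + 7.5 + 9.9 + 10.4 + 8.8 + 8.9 + 9.5 + 8.3 + 7.6 + 5.2 + 4.8 + 9.0 + 7.1) / 14 = 7.8786
σ̂ = s̄ / c₄ = 7.8786 / 0.9400 = 8.3815

8.381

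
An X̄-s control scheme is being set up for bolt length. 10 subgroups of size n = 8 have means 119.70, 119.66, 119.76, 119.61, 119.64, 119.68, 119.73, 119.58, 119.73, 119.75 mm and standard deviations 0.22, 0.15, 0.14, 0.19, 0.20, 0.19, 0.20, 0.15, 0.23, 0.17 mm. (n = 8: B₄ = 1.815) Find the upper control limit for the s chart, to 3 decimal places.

s̄ = (0.22 + 0.15 + 0.14 + 0.19 + 0.20 + 0.19 + 0.20 + 0.15 + 0.23 + 0.17) / 10 = 0.1840
UCL_s = B₄·s̄ = 1.815 × 0.1840 = 0.3340

0.334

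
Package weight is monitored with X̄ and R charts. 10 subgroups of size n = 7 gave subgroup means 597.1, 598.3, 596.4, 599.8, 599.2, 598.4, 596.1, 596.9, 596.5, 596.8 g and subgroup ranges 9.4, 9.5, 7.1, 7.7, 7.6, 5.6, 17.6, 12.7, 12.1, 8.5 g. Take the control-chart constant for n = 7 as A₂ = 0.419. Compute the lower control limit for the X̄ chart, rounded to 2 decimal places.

X̄̄ = (597.1 + 598.3 + 596.4 + 599.8 + 599.2 + 598.4 + 596.1 + 596.9 + 596.5 + 596.8) / 10 = 5975.5000 / 10 = 597.5500
R̄ = (9.4 + 9.5 + 7.1 + 7.7 + 7.6 + 5.6 + 17.6 + 12.7 + 12.1 + 8.5) / 10 = 97.8000 / 10 = 9.7800
LCL = X̄̄ − A₂·R̄ = 597.5500 − 0.419 × 9.7800 = 593.4522

593.45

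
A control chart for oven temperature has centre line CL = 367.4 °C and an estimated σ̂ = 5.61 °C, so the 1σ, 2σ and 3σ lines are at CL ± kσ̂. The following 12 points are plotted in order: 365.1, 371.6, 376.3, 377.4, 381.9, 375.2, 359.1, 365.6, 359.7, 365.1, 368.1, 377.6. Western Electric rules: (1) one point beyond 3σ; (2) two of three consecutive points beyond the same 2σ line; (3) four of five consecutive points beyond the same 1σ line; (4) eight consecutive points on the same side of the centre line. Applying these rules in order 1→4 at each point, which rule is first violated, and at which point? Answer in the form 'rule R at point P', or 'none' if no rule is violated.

Zone of each point (C = within 1σ̂, B = 1σ̂–2σ̂, A = 2σ̂–3σ̂, * = beyond 3σ̂; sign = side of CL): 1:-C, 2:+C, 3:+B, 4:+B, 5:+A, 6:+B, 7:-B, 8:-C, 9:-B, 10:-C, 11:+C, 12:+B
Rule 3 (four of five consecutive points beyond the same 1σ limit) is satisfied at point 6.

rule 3 at point 6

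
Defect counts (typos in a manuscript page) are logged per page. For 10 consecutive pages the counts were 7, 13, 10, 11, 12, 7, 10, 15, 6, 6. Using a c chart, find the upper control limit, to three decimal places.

19.043

c̄ = (7 + 13 + 10 + 11 + 12 + 7 + 10 + 15 + 6 + 6) / 10 = 97 / 10 = 9.7000
UCL = c̄ + 3√c̄ = 9.7000 + 3 × √9.7000 = 9.7000 + 3 × 3.1145 = 19.0434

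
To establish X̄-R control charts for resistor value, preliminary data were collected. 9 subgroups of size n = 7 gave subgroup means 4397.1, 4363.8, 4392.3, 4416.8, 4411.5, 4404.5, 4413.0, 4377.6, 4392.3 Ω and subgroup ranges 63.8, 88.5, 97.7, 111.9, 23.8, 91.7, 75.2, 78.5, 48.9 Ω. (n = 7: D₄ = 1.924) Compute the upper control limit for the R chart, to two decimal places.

R̄ = (63.8 + 88.5 + 97.7 + 111.9 + 23.8 + 91.7 + 75.2 + 78.5 + 48.9) / 9 = 680.0000 / 9 = 75.5556
UCL_R = D₄·R̄ = 1.924 × 75.5556 = 145.3689

145.37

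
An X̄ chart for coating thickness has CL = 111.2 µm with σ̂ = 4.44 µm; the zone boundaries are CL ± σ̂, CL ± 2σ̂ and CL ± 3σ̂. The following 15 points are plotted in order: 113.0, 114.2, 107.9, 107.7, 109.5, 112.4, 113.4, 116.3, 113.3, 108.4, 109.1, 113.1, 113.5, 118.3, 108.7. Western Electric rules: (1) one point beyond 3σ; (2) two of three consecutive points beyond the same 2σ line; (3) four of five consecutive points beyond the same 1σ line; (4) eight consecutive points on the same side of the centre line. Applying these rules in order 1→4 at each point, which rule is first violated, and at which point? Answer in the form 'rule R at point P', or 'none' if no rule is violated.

Zone of each point (C = within 1σ̂, B = 1σ̂–2σ̂, A = 2σ̂–3σ̂, * = beyond 3σ̂; sign = side of CL): 1:+C, 2:+C, 3:-C, 4:-C, 5:-C, 6:+C, 7:+C, 8:+B, 9:+C, 10:-C, 11:-C, 12:+C, 13:+C, 14:+B, 15:-C
No rule fires across all 15 points.

none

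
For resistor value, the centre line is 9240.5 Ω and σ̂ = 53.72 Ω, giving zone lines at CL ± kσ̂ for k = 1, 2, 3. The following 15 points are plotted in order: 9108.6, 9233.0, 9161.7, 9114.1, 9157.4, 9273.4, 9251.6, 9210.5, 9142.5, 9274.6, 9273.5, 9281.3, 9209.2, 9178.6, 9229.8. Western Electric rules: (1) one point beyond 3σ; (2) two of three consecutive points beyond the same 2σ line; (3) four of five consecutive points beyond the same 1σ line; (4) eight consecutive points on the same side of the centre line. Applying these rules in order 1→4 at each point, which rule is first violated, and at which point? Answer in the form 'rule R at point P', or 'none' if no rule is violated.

rule 3 at point 5

Zone of each point (C = within 1σ̂, B = 1σ̂–2σ̂, A = 2σ̂–3σ̂, * = beyond 3σ̂; sign = side of CL): 1:-A, 2:-C, 3:-B, 4:-A, 5:-B, 6:+C, 7:+C, 8:-C, 9:-B, 10:+C, 11:+C, 12:+C, 13:-C, 14:-B, 15:-C
Rule 3 (four of five consecutive points beyond the same 1σ limit) is satisfied at point 5.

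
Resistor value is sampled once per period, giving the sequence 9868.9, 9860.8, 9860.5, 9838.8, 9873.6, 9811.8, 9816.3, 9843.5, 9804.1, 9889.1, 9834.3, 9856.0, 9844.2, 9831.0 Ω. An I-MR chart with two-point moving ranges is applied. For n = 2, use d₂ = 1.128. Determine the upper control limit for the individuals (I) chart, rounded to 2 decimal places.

9923.83

X̄ = (9868.9 + 9860.8 + 9860.5 + 9838.8 + 9873.6 + 9811.8 + 9816.3 + 9843.5 + 9804.1 + 9889.1 + 9834.3 + 9856.0 + 9844.2 + 9831.0) / 14 = 9845.2071
Moving ranges: 8.1, 0.3, 21.7, 34.8, 61.8, 4.5, 27.2, 39.4, 85.0, 54.8, 21.7, 11.8, 13.2; M̄R̄ = 384.3000 / 13 = 29.5615
UCL = X̄ + 3·M̄R̄/d₂ = 9845.2071 + 3 × 29.5615 / 1.128 = 9923.8283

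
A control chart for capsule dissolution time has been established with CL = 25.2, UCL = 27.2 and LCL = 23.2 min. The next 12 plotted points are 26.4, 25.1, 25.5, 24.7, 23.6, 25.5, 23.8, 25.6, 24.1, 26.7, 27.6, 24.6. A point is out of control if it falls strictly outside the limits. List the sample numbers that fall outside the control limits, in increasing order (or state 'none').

Compare each point to [23.2, 27.2]: sample 11 = 27.6 > UCL.

11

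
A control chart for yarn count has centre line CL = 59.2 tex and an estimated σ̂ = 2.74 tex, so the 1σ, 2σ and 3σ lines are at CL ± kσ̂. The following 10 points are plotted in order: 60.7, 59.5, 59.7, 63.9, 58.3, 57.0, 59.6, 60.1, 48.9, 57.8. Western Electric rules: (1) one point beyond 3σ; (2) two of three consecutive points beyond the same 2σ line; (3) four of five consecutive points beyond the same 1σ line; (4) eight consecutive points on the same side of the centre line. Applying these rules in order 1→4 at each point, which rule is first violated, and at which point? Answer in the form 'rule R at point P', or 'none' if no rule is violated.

Zone of each point (C = within 1σ̂, B = 1σ̂–2σ̂, A = 2σ̂–3σ̂, * = beyond 3σ̂; sign = side of CL): 1:+C, 2:+C, 3:+C, 4:+B, 5:-C, 6:-C, 7:+C, 8:+C, 9:-*, 10:-C
Rule 1 (one point beyond the 3σ limits) is satisfied at point 9.

rule 1 at point 9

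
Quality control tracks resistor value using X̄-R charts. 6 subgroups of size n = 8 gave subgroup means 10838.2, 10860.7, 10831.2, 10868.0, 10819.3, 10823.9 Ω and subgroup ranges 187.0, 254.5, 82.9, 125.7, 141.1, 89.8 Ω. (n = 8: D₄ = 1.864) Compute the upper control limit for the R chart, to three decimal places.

R̄ = (187.0 + 254.5 + 82.9 + 125.7 + 141.1 + 89.8) / 6 = 881.0000 / 6 = 146.8333
UCL_R = D₄·R̄ = 1.864 × 146.8333 = 273.6973

273.697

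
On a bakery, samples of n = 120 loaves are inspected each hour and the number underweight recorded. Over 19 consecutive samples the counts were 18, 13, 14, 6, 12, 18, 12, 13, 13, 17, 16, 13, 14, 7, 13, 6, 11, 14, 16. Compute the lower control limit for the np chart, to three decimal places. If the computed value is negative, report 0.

2.752

p̄ = Σdᵢ / (k·n) = 246 / (19 × 120) = 0.10789
LCL = np̄ − 3·√(np̄(1−p̄)) = 12.9474 − 3 × 3.3986 = 2.7516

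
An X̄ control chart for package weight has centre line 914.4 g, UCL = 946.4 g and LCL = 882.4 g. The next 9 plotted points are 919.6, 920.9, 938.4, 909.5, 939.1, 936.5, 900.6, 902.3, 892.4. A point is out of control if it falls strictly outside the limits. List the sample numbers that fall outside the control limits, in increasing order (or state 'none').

none

All 9 points lie within [882.4, 946.4].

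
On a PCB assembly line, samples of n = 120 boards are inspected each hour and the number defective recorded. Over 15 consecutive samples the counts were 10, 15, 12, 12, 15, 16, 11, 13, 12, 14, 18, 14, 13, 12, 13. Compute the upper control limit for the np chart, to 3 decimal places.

p̄ = Σdᵢ / (k·n) = 200 / (15 × 120) = 0.11111
UCL = np̄ + 3·√(np̄(1−p̄)) = 13.3333 + 3 × √(13.3333×0.88889) = 13.3333 + 3 × 3.4427 = 23.6613

23.661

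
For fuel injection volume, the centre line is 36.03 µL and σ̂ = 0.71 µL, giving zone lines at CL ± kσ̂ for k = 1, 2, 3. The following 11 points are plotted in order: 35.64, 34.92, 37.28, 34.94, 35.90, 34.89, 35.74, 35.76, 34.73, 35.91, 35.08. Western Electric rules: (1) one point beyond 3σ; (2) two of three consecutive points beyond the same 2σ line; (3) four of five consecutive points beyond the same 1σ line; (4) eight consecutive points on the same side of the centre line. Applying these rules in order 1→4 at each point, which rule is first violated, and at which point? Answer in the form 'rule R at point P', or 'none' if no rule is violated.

Zone of each point (C = within 1σ̂, B = 1σ̂–2σ̂, A = 2σ̂–3σ̂, * = beyond 3σ̂; sign = side of CL): 1:-C, 2:-B, 3:+B, 4:-B, 5:-C, 6:-B, 7:-C, 8:-C, 9:-B, 10:-C, 11:-B
Rule 4 (eight consecutive points on the same side of the centre line) is satisfied at point 11.

rule 4 at point 11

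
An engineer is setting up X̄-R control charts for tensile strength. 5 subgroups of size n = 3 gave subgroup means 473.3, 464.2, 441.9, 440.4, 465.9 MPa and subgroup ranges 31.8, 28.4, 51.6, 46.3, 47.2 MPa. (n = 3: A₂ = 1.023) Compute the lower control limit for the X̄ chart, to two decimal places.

X̄̄ = (473.3 + 464.2 + 441.9 + 440.4 + 465.9) / 5 = 2285.7000 / 5 = 457.1400
R̄ = (31.8 + 28.4 + 51.6 + 46.3 + 47.2) / 5 = 205.3000 / 5 = 41.0600
LCL = X̄̄ − A₂·R̄ = 457.1400 − 1.023 × 41.0600 = 415.1356

415.14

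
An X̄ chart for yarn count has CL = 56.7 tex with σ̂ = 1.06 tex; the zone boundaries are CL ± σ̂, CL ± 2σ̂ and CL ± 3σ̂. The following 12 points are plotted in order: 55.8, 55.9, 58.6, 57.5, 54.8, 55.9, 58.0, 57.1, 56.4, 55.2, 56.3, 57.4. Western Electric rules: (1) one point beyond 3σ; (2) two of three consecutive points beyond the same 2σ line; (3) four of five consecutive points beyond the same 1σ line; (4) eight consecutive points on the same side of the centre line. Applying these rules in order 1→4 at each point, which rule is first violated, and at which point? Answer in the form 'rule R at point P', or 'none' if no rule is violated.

Zone of each point (C = within 1σ̂, B = 1σ̂–2σ̂, A = 2σ̂–3σ̂, * = beyond 3σ̂; sign = side of CL): 1:-C, 2:-C, 3:+B, 4:+C, 5:-B, 6:-C, 7:+B, 8:+C, 9:-C, 10:-B, 11:-C, 12:+C
No rule fires across all 12 points.

none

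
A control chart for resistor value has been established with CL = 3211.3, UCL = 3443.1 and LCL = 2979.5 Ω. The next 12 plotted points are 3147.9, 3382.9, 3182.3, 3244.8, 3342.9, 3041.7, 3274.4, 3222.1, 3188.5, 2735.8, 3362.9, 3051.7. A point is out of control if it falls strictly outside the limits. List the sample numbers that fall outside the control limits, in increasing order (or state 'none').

Compare each point to [2979.5, 3443.1]: sample 10 = 2735.8 < LCL.

10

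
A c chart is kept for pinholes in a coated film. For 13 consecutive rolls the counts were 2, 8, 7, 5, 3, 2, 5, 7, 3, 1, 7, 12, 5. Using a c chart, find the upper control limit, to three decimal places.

11.964

c̄ = (2 + 8 + 7 + 5 + 3 + 2 + 5 + 7 + 3 + 1 + 7 + 12 + 5) / 13 = 67 / 13 = 5.1538
UCL = c̄ + 3√c̄ = 5.1538 + 3 × √5.1538 = 5.1538 + 3 × 2.2702 = 11.9645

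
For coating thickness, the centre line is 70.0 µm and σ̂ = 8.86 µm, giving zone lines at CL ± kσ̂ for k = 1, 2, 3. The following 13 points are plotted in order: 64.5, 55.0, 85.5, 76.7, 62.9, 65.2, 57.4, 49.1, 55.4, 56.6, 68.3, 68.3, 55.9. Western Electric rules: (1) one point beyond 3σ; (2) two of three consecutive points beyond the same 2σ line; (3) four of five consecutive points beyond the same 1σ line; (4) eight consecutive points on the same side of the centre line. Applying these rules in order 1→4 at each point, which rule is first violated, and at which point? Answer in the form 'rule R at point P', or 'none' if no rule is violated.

rule 3 at point 10

Zone of each point (C = within 1σ̂, B = 1σ̂–2σ̂, A = 2σ̂–3σ̂, * = beyond 3σ̂; sign = side of CL): 1:-C, 2:-B, 3:+B, 4:+C, 5:-C, 6:-C, 7:-B, 8:-A, 9:-B, 10:-B, 11:-C, 12:-C, 13:-B
Rule 3 (four of five consecutive points beyond the same 1σ limit) is satisfied at point 10.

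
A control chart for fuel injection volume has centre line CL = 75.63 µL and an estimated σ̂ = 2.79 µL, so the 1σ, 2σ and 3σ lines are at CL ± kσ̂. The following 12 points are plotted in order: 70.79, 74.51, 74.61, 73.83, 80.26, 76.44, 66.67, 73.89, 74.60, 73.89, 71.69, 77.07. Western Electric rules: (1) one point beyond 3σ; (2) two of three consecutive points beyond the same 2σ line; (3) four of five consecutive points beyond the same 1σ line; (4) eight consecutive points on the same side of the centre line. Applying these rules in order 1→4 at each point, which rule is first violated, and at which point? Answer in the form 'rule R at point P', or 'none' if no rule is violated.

Zone of each point (C = within 1σ̂, B = 1σ̂–2σ̂, A = 2σ̂–3σ̂, * = beyond 3σ̂; sign = side of CL): 1:-B, 2:-C, 3:-C, 4:-C, 5:+B, 6:+C, 7:-*, 8:-C, 9:-C, 10:-C, 11:-B, 12:+C
Rule 1 (one point beyond the 3σ limits) is satisfied at point 7.

rule 1 at point 7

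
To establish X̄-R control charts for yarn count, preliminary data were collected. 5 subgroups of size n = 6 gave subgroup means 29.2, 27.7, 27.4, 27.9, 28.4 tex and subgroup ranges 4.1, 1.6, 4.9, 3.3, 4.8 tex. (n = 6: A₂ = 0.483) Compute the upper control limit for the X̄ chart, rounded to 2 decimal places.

X̄̄ = (29.2 + 27.7 + 27.4 + 27.9 + 28.4) / 5 = 140.6000 / 5 = 28.1200
R̄ = (4.1 + 1.6 + 4.9 + 3.3 + 4.8) / 5 = 18.7000 / 5 = 3.7400
UCL = X̄̄ + A₂·R̄ = 28.1200 + 0.483 × 3.7400 = 29.9264

29.93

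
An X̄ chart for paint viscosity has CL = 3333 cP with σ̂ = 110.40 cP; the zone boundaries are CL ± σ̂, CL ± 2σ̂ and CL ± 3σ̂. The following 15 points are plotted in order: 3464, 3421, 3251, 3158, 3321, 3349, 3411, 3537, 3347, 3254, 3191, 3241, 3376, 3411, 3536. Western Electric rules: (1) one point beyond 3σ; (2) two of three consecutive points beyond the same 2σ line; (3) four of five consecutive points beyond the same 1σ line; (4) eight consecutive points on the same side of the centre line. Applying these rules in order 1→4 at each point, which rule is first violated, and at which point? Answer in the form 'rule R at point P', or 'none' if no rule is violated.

Zone of each point (C = within 1σ̂, B = 1σ̂–2σ̂, A = 2σ̂–3σ̂, * = beyond 3σ̂; sign = side of CL): 1:+B, 2:+C, 3:-C, 4:-B, 5:-C, 6:+C, 7:+C, 8:+B, 9:+C, 10:-C, 11:-B, 12:-C, 13:+C, 14:+C, 15:+B
No rule fires across all 15 points.

none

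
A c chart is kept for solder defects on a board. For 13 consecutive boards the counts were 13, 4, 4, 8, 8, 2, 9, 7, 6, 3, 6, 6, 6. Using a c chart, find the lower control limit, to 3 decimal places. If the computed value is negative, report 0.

0.000

c̄ = (13 + 4 + 4 + 8 + 8 + 2 + 9 + 7 + 6 + 3 + 6 + 6 + 6) / 13 = 82 / 13 = 6.3077
LCL = c̄ − 3√c̄ = 6.3077 − 3 × 2.5115 = -1.2268 → 0 (cannot be negative)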